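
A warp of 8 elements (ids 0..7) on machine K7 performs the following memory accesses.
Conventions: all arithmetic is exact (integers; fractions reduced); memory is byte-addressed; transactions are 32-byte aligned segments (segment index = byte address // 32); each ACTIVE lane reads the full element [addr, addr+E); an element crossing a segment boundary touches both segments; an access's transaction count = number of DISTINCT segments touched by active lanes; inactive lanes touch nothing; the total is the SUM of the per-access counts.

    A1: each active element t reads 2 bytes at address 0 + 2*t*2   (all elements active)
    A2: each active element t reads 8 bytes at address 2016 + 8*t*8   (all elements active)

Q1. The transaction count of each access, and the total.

A1: 1 transaction
A2: 8 transactions

Answer: 1,8; total 9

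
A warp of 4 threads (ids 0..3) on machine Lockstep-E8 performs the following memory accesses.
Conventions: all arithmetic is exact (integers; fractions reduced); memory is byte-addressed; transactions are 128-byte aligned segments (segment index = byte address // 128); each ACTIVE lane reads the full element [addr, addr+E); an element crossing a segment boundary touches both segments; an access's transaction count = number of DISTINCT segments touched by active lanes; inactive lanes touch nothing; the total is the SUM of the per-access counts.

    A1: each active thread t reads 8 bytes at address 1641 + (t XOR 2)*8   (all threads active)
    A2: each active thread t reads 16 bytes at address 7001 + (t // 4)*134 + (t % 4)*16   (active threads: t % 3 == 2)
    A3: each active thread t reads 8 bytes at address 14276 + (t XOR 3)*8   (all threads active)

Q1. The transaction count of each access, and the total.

A1: 2 transactions
A2: 2 transactions
A3: 1 transaction

Answer: 2,2,1; total 5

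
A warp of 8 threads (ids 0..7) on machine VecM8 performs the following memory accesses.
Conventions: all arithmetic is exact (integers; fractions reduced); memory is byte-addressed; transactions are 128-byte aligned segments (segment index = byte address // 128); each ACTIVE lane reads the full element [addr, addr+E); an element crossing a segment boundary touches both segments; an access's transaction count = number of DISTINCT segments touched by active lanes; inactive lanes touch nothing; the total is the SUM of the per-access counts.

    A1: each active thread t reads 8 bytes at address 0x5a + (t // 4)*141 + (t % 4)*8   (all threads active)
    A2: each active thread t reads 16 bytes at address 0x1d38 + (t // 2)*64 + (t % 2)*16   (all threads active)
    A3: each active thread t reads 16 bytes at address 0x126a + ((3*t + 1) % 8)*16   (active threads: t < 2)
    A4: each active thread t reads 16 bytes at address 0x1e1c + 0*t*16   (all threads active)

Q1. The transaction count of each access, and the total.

A1: 3 transactions
A2: 3 transactions
A3: 2 transactions
A4: 1 transaction

Answer: 3,3,2,1; total 9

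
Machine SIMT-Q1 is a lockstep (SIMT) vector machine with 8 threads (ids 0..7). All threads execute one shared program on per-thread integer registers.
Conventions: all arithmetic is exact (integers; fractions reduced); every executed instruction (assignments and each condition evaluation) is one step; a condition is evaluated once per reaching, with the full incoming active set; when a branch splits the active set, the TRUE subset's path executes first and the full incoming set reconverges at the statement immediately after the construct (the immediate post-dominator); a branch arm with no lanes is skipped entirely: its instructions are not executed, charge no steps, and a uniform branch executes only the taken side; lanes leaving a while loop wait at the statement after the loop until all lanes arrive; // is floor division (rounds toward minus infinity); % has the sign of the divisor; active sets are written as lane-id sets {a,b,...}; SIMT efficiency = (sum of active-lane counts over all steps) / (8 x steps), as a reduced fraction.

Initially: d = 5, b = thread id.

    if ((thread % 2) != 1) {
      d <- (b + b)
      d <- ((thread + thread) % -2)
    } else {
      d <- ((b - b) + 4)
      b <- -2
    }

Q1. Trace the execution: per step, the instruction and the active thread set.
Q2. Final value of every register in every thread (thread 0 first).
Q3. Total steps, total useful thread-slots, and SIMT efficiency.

step 0: eval ((thread % 2) != 1)     {0,1,2,3,4,5,6,7}
step 1: d <- (b + b)                 {0,2,4,6}
step 2: d <- ((thread + thread) % -2) {0,2,4,6}
step 3: d <- ((b - b) + 4)           {1,3,5,7}
step 4: b <- -2                      {1,3,5,7}

Answer: 5 steps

d: 0,4,0,4,0,4,0,4
b: 0,-2,2,-2,4,-2,6,-2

steps = 5; useful = 24; efficiency = 24/40 = 3/5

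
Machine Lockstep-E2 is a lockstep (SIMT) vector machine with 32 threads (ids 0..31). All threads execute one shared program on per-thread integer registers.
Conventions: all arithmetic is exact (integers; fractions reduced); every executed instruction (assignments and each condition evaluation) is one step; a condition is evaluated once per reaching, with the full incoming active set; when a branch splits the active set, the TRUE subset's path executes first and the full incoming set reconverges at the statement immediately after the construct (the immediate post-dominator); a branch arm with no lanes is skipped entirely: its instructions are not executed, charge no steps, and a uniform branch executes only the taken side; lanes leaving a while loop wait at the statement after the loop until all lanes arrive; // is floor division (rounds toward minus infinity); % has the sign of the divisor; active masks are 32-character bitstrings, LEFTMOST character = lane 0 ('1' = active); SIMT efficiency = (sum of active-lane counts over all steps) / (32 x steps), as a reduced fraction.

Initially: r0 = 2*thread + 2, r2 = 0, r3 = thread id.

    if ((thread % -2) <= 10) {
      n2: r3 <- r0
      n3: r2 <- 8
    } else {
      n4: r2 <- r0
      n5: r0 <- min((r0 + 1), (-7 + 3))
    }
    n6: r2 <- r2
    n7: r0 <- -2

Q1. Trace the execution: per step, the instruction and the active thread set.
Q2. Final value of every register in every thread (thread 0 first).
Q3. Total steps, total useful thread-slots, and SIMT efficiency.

step 0: eval ((thread % -2) <= 10)   11111111111111111111111111111111
step 1: r3 <- r0                     11111111111111111111111111111111
step 2: r2 <- 8                      11111111111111111111111111111111
step 3: r2 <- r2                     11111111111111111111111111111111
step 4: r0 <- -2                     11111111111111111111111111111111

Answer: 5 steps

r0: -2,-2,-2,-2,-2,-2,-2,-2,-2,-2,-2,-2,-2,-2,-2,-2,-2,-2,-2,-2,-2,-2,-2,-2,-2,-2,-2,-2,-2,-2,-2,-2
r2: 8,8,8,8,8,8,8,8,8,8,8,8,8,8,8,8,8,8,8,8,8,8,8,8,8,8,8,8,8,8,8,8
r3: 2,4,6,8,10,12,14,16,18,20,22,24,26,28,30,32,34,36,38,40,42,44,46,48,50,52,54,56,58,60,62,64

steps = 5; useful = 160; efficiency = 160/160 = 1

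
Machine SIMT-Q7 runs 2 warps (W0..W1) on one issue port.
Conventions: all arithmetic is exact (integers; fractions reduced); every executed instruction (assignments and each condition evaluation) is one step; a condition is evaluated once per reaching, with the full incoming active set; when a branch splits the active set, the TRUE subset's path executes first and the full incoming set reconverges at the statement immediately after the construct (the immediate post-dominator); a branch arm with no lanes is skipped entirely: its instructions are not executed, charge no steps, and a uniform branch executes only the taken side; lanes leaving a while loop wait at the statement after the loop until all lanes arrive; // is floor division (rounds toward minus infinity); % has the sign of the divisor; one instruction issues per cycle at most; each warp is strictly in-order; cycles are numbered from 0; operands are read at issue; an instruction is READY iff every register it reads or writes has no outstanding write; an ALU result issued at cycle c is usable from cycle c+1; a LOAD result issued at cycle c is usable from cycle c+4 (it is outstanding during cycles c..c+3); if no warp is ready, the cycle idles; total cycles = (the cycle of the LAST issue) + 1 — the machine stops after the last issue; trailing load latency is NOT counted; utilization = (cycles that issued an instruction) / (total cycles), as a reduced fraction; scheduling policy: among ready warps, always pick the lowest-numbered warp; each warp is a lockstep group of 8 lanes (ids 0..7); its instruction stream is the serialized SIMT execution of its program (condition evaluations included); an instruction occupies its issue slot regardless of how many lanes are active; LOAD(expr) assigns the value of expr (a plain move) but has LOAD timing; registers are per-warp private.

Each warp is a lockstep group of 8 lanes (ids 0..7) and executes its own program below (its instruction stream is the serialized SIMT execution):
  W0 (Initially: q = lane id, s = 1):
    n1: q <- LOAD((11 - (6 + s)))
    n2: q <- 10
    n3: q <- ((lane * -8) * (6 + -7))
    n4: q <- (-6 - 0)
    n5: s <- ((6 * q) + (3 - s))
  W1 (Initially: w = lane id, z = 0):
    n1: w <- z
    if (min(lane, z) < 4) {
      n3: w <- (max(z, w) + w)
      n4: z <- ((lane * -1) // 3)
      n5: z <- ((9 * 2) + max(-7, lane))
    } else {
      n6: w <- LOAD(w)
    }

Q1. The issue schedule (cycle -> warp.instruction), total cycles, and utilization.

cycle 0: W0.I0
cycle 1: W1.I0
cycle 2: W1.I1
cycle 3: W1.I2
cycle 4: W0.I1
cycle 5: W0.I2
cycle 6: W0.I3
cycle 7: W0.I4
cycle 8: W1.I3
cycle 9: W1.I4

Answer: 10 cycles, utilization 1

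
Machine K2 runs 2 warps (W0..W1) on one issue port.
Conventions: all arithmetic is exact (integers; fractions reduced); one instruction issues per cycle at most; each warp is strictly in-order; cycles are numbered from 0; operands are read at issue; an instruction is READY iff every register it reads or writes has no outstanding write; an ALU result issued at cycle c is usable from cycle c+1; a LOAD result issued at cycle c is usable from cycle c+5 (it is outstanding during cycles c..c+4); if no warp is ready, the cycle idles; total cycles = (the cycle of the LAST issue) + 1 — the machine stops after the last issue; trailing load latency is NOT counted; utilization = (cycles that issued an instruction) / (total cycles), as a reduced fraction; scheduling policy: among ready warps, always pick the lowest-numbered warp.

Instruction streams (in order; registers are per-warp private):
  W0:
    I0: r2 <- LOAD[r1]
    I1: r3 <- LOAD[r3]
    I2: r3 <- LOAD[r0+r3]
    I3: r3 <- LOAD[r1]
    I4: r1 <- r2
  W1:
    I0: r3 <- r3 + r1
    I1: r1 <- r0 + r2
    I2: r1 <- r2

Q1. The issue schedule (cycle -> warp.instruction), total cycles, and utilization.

cycle 0: W0.I0
cycle 1: W0.I1
cycle 2: W1.I0
cycle 3: W1.I1
cycle 4: W1.I2
cycle 5: idle
cycle 6: W0.I2
cycle 7: idle
cycle 8: idle
cycle 9: idle
cycle 10: idle
cycle 11: W0.I3
cycle 12: W0.I4

Answer: 13 cycles, utilization 8/13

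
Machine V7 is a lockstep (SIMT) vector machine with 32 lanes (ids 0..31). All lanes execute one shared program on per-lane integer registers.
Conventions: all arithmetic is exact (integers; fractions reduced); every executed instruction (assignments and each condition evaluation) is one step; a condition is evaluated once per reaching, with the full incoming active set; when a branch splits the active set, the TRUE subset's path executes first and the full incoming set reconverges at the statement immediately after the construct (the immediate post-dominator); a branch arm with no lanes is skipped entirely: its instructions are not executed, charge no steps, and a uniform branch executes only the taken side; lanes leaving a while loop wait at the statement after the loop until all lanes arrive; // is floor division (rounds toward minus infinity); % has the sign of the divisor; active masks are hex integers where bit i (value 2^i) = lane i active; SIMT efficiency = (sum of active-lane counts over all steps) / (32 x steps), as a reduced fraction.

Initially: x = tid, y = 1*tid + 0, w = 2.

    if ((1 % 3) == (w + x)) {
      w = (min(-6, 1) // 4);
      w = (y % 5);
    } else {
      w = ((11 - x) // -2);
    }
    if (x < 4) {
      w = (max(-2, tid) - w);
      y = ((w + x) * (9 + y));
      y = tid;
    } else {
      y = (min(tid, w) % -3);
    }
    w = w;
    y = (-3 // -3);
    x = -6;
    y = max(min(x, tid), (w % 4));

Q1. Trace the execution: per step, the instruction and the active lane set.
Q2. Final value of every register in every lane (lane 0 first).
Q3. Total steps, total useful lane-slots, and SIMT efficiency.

step 0: eval ((1 % 3) == (w + x))    0xffffffff
step 1: w <- ((11 - x) // -2)        0xffffffff
step 2: eval (x < 4)                 0xffffffff
step 3: w <- (max(-2, tid) - w)      0x0000000f
step 4: y <- ((w + x) * (9 + y))     0x0000000f
step 5: y <- tid                     0x0000000f
step 6: y <- (min(tid, w) % -3)      0xfffffff0
step 7: w <- w                       0xffffffff
step 8: y <- (-3 // -3)              0xffffffff
step 9: x <- -6                      0xffffffff
step 10: y <- max(min(x, tid), (w % 4)) 0xffffffff

Answer: 11 steps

x: -6,-6,-6,-6,-6,-6,-6,-6,-6,-6,-6,-6,-6,-6,-6,-6,-6,-6,-6,-6,-6,-6,-6,-6,-6,-6,-6,-6,-6,-6,-6,-6
y: 2,2,3,3,0,1,1,2,2,3,3,0,0,1,1,2,2,3,3,0,0,1,1,2,2,3,3,0,0,1,1,2
w: 6,6,7,7,-4,-3,-3,-2,-2,-1,-1,0,0,1,1,2,2,3,3,4,4,5,5,6,6,7,7,8,8,9,9,10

steps = 11; useful = 264; efficiency = 264/352 = 3/4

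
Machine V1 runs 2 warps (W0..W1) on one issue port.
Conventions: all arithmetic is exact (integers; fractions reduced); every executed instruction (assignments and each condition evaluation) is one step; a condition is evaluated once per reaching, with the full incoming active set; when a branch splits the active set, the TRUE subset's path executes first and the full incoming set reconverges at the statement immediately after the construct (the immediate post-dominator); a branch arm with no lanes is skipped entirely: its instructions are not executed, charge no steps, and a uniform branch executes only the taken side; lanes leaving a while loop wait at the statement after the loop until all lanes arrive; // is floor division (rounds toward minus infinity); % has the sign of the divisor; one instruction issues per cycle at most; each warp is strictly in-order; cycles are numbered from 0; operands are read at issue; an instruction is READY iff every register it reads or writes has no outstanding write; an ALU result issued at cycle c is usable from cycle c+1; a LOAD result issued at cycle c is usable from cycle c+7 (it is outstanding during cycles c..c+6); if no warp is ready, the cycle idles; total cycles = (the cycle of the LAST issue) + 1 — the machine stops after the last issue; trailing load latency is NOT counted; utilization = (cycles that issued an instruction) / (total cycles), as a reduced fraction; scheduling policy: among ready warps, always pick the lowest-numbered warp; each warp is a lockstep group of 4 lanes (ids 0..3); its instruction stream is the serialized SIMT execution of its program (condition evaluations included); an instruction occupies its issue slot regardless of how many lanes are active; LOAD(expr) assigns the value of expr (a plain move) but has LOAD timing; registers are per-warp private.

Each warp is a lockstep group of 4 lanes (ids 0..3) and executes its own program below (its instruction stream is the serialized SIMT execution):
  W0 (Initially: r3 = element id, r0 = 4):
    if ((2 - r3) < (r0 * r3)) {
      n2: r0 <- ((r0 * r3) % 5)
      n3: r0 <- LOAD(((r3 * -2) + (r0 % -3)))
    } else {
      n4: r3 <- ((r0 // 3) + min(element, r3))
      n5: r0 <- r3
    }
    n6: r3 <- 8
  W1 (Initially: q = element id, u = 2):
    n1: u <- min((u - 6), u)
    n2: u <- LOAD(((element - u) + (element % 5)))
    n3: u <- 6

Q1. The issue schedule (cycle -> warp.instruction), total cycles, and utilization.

cycle 0: W0.I0
cycle 1: W0.I1
cycle 2: W0.I2
cycle 3: W1.I0
cycle 4: W1.I1
cycle 5: idle
cycle 6: idle
cycle 7: idle
cycle 8: idle
cycle 9: W0.I3
cycle 10: W0.I4
cycle 11: W0.I5
cycle 12: W1.I2

Answer: 13 cycles, utilization 9/13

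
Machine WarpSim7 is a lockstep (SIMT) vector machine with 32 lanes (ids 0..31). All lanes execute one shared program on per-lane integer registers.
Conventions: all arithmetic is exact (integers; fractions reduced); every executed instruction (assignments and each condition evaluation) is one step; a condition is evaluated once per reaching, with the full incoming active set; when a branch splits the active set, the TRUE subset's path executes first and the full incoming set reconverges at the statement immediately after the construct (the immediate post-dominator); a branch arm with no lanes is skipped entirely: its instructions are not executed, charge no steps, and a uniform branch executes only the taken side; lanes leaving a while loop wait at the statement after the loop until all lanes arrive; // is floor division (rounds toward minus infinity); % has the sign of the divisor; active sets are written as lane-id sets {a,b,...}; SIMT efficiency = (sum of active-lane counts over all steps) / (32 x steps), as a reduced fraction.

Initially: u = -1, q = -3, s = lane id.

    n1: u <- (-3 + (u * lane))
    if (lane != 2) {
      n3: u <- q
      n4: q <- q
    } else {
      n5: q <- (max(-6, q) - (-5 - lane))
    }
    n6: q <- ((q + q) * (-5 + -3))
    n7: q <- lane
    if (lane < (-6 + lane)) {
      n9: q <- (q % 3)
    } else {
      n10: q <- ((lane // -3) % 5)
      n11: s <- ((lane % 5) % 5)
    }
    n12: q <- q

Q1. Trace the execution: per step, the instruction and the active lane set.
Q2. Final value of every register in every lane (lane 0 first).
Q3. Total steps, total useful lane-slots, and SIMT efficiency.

step 0: u <- (-3 + (u * lane))       {0,1,2,3,4,5,6,7,8,9,10,11,12,13,14,15,16,17,18,19,20,21,22,23,24,25,26,27,28,29,30,31}
step 1: eval (lane != 2)             {0,1,2,3,4,5,6,7,8,9,10,11,12,13,14,15,16,17,18,19,20,21,22,23,24,25,26,27,28,29,30,31}
step 2: u <- q                       {0,1,3,4,5,6,7,8,9,10,11,12,13,14,15,16,17,18,19,20,21,22,23,24,25,26,27,28,29,30,31}
step 3: q <- q                       {0,1,3,4,5,6,7,8,9,10,11,12,13,14,15,16,17,18,19,20,21,22,23,24,25,26,27,28,29,30,31}
step 4: q <- (max(-6, q) - (-5 - lane)) {2}
step 5: q <- ((q + q) * (-5 + -3))   {0,1,2,3,4,5,6,7,8,9,10,11,12,13,14,15,16,17,18,19,20,21,22,23,24,25,26,27,28,29,30,31}
step 6: q <- lane                    {0,1,2,3,4,5,6,7,8,9,10,11,12,13,14,15,16,17,18,19,20,21,22,23,24,25,26,27,28,29,30,31}
step 7: eval (lane < (-6 + lane))    {0,1,2,3,4,5,6,7,8,9,10,11,12,13,14,15,16,17,18,19,20,21,22,23,24,25,26,27,28,29,30,31}
step 8: q <- ((lane // -3) % 5)      {0,1,2,3,4,5,6,7,8,9,10,11,12,13,14,15,16,17,18,19,20,21,22,23,24,25,26,27,28,29,30,31}
step 9: s <- ((lane % 5) % 5)        {0,1,2,3,4,5,6,7,8,9,10,11,12,13,14,15,16,17,18,19,20,21,22,23,24,25,26,27,28,29,30,31}
step 10: q <- q                       {0,1,2,3,4,5,6,7,8,9,10,11,12,13,14,15,16,17,18,19,20,21,22,23,24,25,26,27,28,29,30,31}

Answer: 11 steps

u: -3,-3,-5,-3,-3,-3,-3,-3,-3,-3,-3,-3,-3,-3,-3,-3,-3,-3,-3,-3,-3,-3,-3,-3,-3,-3,-3,-3,-3,-3,-3,-3
q: 0,4,4,4,3,3,3,2,2,2,1,1,1,0,0,0,4,4,4,3,3,3,2,2,2,1,1,1,0,0,0,4
s: 0,1,2,3,4,0,1,2,3,4,0,1,2,3,4,0,1,2,3,4,0,1,2,3,4,0,1,2,3,4,0,1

steps = 11; useful = 319; efficiency = 319/352 = 29/32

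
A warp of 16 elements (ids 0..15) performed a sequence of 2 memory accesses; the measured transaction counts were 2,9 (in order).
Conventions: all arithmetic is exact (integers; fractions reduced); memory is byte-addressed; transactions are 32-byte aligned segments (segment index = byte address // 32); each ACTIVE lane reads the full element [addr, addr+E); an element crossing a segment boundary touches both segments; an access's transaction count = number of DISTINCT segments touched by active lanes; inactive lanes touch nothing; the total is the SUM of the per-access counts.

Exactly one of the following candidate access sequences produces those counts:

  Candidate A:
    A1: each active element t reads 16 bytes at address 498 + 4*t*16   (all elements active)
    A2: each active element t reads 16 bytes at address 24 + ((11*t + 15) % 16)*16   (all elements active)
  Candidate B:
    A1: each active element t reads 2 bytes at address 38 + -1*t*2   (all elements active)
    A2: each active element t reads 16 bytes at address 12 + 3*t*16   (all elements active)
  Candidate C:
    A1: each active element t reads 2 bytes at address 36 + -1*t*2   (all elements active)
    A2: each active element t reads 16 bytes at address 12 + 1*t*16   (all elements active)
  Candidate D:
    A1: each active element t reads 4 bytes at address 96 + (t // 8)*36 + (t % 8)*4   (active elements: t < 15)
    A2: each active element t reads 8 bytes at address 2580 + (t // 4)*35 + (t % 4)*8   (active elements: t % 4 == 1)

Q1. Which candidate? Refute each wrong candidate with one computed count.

A: A1 gives 32 transactions, not 2
B: A2 gives 24 transactions, not 9
D: A2 gives 5 transactions, not 9
C: all counts match (2,9)

Answer: C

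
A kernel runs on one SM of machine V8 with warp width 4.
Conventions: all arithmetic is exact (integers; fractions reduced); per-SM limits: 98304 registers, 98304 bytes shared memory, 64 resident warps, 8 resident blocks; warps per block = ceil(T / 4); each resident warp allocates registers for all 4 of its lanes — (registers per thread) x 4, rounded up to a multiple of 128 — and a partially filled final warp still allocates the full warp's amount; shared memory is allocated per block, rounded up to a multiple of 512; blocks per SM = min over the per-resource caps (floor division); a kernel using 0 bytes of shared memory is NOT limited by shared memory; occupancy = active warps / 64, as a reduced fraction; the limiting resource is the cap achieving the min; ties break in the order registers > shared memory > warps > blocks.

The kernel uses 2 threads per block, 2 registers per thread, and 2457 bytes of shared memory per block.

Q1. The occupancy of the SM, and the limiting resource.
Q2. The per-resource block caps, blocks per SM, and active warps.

Answer: occupancy 1/8, limited by blocks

registers: 768 blocks
shared memory: 38 blocks
warps: 64 blocks
blocks: 8 blocks

Answer: 8 blocks, 8 active warps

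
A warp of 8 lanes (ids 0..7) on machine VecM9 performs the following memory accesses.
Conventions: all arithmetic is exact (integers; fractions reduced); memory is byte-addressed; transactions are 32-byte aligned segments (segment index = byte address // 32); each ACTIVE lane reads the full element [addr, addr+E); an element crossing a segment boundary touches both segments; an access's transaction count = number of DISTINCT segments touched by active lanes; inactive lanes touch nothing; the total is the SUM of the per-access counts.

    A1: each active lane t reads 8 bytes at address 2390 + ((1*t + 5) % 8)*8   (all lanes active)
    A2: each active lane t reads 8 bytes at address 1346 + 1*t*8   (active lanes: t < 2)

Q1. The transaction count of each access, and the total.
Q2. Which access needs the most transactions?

A1: 3 transactions
A2: 1 transaction

Answer: 3,1; total 4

Answer: A1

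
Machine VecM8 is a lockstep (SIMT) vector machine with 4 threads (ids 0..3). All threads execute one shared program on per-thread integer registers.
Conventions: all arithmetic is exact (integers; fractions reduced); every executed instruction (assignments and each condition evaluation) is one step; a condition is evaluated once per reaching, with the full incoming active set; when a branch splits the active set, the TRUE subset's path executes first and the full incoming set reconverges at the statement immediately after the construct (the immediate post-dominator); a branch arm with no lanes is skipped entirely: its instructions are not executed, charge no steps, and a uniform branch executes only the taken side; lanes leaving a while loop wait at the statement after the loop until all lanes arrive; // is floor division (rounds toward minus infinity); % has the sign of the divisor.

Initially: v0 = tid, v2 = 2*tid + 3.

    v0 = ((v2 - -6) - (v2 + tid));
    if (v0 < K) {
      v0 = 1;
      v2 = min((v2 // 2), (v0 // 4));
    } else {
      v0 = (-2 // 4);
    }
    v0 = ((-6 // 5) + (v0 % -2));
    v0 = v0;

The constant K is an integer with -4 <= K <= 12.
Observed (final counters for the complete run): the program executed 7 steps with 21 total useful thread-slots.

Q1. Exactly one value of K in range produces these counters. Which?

Answer: K = 4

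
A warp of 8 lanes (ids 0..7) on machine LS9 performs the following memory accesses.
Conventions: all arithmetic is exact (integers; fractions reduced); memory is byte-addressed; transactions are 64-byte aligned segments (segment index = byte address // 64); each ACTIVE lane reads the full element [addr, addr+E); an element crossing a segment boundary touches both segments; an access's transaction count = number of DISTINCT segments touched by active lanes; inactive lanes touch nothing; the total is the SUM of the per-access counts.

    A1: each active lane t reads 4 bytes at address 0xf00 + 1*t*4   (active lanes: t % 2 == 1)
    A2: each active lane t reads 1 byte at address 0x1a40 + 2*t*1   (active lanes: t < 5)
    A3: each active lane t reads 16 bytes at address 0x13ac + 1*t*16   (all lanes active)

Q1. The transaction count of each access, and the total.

A1: 1 transaction
A2: 1 transaction
A3: 3 transactions

Answer: 1,1,3; total 5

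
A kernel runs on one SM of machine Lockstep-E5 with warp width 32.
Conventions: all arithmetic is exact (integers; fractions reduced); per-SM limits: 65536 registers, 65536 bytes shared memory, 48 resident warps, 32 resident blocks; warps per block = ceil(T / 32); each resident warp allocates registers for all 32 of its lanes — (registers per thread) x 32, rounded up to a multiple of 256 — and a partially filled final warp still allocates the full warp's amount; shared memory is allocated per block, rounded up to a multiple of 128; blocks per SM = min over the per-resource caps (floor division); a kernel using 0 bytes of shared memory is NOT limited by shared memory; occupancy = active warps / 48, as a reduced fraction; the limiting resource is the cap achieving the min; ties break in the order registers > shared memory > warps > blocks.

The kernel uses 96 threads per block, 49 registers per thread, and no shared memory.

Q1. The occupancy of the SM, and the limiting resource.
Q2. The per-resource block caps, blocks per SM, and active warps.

Answer: occupancy 3/4, limited by registers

registers: 12 blocks
shared memory: no limit (kernel uses none)
warps: 16 blocks
blocks: 32 blocks

Answer: 12 blocks, 36 active warps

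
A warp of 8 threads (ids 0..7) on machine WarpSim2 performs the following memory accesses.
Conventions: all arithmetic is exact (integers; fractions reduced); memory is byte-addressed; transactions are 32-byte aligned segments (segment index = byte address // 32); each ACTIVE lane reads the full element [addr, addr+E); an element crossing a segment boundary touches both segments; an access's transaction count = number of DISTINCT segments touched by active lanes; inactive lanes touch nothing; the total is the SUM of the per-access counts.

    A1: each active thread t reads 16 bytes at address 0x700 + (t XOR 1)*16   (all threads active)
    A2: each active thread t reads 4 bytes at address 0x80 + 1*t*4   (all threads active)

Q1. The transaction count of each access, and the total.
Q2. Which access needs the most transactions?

A1: 4 transactions
A2: 1 transaction

Answer: 4,1; total 5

Answer: A1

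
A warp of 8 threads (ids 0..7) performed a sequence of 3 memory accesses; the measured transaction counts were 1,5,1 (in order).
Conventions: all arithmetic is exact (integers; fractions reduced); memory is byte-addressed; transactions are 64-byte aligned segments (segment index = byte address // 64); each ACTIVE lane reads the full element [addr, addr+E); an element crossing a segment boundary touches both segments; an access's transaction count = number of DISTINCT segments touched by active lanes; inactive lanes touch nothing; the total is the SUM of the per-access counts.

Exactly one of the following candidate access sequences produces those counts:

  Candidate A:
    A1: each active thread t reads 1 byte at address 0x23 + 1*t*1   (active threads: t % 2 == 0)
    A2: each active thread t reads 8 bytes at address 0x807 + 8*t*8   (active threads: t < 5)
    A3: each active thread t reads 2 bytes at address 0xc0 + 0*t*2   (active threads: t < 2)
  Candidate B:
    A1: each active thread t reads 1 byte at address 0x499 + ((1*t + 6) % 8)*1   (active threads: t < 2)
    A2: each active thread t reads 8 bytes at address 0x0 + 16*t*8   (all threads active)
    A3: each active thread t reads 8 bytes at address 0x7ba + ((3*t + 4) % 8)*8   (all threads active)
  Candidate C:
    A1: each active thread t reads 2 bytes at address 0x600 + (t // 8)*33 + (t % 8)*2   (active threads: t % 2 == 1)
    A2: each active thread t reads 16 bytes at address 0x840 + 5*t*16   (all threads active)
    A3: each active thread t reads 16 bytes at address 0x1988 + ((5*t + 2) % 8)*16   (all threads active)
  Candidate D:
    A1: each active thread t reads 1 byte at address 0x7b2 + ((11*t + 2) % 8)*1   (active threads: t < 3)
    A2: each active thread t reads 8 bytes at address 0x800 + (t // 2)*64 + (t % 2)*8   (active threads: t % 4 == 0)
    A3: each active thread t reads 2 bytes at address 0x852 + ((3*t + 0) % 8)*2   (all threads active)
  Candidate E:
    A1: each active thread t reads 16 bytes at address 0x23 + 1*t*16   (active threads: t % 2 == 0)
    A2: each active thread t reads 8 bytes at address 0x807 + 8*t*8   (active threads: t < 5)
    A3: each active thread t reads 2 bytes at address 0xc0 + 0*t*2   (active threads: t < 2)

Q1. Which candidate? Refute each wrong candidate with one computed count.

B: A2 gives 8 transactions, not 5
C: A2 gives 8 transactions, not 5
D: A2 gives 2 transactions, not 5
E: A1 gives 3 transactions, not 1
A: all counts match (1,5,1)

Answer: A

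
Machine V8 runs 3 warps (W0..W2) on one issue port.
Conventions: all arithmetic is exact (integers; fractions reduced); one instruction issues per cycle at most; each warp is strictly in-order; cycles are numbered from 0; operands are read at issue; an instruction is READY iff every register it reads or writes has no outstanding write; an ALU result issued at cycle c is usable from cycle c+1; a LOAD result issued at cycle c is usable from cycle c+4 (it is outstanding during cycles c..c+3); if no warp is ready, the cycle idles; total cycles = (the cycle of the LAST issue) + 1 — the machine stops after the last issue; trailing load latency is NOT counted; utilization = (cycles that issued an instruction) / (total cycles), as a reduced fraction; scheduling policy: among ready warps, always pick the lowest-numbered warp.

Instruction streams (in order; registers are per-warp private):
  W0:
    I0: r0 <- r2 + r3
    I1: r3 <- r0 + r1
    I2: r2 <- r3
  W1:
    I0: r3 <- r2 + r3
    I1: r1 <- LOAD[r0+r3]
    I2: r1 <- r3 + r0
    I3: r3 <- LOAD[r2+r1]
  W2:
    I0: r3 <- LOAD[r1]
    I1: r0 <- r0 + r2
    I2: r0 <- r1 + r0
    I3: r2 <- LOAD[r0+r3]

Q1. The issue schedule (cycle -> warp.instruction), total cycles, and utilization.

cycle 0: W0.I0
cycle 1: W0.I1
cycle 2: W0.I2
cycle 3: W1.I0
cycle 4: W1.I1
cycle 5: W2.I0
cycle 6: W2.I1
cycle 7: W2.I2
cycle 8: W1.I2
cycle 9: W1.I3
cycle 10: W2.I3

Answer: 11 cycles, utilization 1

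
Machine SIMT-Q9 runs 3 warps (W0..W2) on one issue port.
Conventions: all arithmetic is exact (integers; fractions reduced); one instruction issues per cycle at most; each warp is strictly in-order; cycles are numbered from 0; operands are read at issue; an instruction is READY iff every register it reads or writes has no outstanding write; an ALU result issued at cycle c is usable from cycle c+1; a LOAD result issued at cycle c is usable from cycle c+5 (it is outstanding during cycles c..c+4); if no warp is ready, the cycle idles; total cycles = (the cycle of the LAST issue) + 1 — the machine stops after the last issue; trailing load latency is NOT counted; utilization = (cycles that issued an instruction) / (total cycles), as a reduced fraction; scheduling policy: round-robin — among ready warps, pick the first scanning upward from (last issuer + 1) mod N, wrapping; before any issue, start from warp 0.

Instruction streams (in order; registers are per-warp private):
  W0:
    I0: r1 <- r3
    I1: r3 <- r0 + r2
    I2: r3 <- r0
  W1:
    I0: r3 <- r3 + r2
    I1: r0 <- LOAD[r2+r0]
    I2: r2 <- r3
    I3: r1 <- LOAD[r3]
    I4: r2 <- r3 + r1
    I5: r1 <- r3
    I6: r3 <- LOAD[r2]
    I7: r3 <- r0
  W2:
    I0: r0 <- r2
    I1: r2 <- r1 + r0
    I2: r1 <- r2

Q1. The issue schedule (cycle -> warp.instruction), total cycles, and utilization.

cycle 0: W0.I0
cycle 1: W1.I0
cycle 2: W2.I0
cycle 3: W0.I1
cycle 4: W1.I1
cycle 5: W2.I1
cycle 6: W0.I2
cycle 7: W1.I2
cycle 8: W2.I2
cycle 9: W1.I3
cycle 10: idle
cycle 11: idle
cycle 12: idle
cycle 13: idle
cycle 14: W1.I4
cycle 15: W1.I5
cycle 16: W1.I6
cycle 17: idle
cycle 18: idle
cycle 19: idle
cycle 20: idle
cycle 21: W1.I7

Answer: 22 cycles, utilization 7/11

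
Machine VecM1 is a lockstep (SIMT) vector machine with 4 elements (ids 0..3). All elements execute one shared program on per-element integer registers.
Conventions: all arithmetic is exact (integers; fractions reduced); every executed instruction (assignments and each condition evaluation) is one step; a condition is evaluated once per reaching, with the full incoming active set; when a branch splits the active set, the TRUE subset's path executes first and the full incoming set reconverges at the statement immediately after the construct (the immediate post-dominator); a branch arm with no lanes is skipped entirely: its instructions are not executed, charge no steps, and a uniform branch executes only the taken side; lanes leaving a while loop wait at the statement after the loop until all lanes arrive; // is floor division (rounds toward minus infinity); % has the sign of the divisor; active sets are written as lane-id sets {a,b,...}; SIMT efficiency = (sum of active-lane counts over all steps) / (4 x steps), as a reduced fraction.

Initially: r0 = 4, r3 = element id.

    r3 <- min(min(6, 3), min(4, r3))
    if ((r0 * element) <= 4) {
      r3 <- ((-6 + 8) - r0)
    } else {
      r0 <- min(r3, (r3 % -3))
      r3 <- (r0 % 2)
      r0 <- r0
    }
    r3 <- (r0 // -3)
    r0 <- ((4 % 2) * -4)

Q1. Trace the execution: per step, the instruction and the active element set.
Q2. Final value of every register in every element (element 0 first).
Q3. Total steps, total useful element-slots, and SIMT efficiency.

step 0: r3 <- min(min(6, 3), min(4, r3)) {0,1,2,3}
step 1: eval ((r0 * element) <= 4)   {0,1,2,3}
step 2: r3 <- ((-6 + 8) - r0)        {0,1}
step 3: r0 <- min(r3, (r3 % -3))     {2,3}
step 4: r3 <- (r0 % 2)               {2,3}
step 5: r0 <- r0                     {2,3}
step 6: r3 <- (r0 // -3)             {0,1,2,3}
step 7: r0 <- ((4 % 2) * -4)         {0,1,2,3}

Answer: 8 steps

r0: 0,0,0,0
r3: -2,-2,0,0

steps = 8; useful = 24; efficiency = 24/32 = 3/4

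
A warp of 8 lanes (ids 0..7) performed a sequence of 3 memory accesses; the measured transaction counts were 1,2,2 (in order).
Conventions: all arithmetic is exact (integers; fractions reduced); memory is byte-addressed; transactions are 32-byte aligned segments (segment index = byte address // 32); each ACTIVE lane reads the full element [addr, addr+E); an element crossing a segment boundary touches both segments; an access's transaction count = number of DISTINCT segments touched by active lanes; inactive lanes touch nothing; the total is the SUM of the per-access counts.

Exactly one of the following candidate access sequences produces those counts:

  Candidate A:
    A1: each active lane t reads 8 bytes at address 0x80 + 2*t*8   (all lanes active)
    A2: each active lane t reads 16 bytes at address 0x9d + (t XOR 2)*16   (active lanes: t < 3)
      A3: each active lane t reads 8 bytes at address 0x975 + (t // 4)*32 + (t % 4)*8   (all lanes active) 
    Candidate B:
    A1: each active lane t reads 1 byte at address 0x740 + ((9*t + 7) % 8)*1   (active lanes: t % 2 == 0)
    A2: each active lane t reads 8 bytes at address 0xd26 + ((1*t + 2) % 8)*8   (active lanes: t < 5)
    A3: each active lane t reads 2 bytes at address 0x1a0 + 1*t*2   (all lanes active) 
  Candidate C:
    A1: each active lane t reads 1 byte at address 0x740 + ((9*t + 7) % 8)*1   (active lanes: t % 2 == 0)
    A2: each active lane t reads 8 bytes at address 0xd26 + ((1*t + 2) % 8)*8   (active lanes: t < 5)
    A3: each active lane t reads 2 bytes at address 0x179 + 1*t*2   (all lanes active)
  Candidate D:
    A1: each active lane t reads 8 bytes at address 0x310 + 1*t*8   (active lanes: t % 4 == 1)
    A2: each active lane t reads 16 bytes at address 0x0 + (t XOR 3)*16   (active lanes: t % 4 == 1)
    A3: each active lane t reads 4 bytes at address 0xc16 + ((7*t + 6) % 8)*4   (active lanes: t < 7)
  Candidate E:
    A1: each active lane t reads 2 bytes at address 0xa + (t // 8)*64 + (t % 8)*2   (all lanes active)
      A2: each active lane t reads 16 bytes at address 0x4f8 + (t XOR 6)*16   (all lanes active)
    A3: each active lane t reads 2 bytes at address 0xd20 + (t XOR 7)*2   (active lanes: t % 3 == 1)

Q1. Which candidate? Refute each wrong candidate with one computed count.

A: A1 gives 4 transactions, not 1
B: A3 gives 1 transaction, not 2
D: A1 gives 2 transactions, not 1
E: A2 gives 5 transactions, not 2
C: all counts match (1,2,2)

Answer: C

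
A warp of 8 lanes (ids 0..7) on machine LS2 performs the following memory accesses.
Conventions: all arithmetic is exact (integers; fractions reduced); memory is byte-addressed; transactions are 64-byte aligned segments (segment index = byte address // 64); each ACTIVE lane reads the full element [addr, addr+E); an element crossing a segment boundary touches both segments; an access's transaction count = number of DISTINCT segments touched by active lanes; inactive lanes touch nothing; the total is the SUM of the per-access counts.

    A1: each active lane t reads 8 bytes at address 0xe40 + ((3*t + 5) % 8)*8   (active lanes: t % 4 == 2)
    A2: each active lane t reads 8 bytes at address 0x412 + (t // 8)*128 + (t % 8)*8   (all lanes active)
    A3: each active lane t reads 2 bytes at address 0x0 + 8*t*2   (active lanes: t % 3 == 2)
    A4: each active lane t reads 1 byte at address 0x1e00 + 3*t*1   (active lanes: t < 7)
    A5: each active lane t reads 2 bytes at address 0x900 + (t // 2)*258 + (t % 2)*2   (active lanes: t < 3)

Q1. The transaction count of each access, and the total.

A1: 1 transaction
A2: 2 transactions
A3: 2 transactions
A4: 1 transaction
A5: 2 transactions

Answer: 1,2,2,1,2; total 8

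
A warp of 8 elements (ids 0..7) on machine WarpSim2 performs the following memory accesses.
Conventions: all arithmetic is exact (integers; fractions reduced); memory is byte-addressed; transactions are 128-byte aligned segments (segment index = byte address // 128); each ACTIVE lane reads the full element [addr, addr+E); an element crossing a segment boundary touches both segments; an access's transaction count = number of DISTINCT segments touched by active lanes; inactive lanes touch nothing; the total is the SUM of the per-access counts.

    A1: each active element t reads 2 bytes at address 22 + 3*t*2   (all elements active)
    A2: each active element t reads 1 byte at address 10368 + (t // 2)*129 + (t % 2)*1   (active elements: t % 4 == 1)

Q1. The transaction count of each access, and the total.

A1: 1 transaction
A2: 2 transactions

Answer: 1,2; total 3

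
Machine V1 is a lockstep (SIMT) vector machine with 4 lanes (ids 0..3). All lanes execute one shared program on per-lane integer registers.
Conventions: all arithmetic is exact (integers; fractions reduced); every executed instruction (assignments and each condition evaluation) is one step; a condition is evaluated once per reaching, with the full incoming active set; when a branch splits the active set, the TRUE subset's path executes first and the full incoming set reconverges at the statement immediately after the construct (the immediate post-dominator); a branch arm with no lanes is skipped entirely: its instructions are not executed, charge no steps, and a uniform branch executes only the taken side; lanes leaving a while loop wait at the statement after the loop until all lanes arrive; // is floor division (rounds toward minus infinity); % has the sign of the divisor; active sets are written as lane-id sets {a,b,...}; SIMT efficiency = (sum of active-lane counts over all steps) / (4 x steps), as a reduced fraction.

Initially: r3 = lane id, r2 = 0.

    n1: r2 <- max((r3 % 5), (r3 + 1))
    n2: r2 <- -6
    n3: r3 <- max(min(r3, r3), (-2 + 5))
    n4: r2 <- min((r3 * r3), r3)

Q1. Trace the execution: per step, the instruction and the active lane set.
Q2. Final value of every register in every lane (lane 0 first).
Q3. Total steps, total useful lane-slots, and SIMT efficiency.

step 0: r2 <- max((r3 % 5), (r3 + 1)) {0,1,2,3}
step 1: r2 <- -6                     {0,1,2,3}
step 2: r3 <- max(min(r3, r3), (-2 + 5)) {0,1,2,3}
step 3: r2 <- min((r3 * r3), r3)     {0,1,2,3}

Answer: 4 steps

r3: 3,3,3,3
r2: 3,3,3,3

steps = 4; useful = 16; efficiency = 16/16 = 1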